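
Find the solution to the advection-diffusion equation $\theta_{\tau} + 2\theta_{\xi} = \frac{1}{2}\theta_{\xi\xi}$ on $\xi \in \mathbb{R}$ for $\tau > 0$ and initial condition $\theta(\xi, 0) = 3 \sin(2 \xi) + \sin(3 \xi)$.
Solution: Change to a moving frame: let $\eta = \xi - 2\tau$, $\sigma = \tau$ and write $\theta(\xi,\tau) = u(\eta,\sigma)$.
By the chain rule $\theta_{\tau} = u_{\sigma} - 2u_{\eta}$, $\theta_{\xi} = u_{\eta}$, $\theta_{\xi\xi} = u_{\eta\eta}$.
Then $\theta_{\tau} + 2\theta_{\xi} = u_{\sigma}$: the advection term cancels and the PDE becomes the heat equation $u_{\sigma} = \frac{1}{2}u_{\eta\eta}$ on $\eta \in \mathbb{R}$.
Initial data: $u(\eta,0) = \theta(\eta,0) = 3 \sin(2 \eta) + \sin(3 \eta)$.
On $\eta \in \mathbb{R}$ each mode satisfies $(\sin(n\eta))'' = -n^2 \sin(n\eta)$, so $e^{-n^2\sigma/2} \sin(n\eta)$ solves the heat equation; by superposition $u(\eta,\sigma) = \sum c_n e^{-n^2\sigma/2} \sin(n\eta)$.
Reading off the coefficients: $c_2=3, c_3=1$, so $u(\eta,\sigma) = 3 e^{-2 \sigma} \sin(2 \eta) + e^{-9 \sigma/2} \sin(3 \eta)$.
Substituting back $\eta = \xi - 2\tau$, $\sigma = \tau$: $\theta(\xi,\tau) = u(\xi - 2\tau, \tau)$.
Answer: $\theta(\xi, \tau) = -3 e^{-2 \tau} \sin(4 \tau - 2 \xi) -  e^{-9 \tau/2} \sin(6 \tau - 3 \xi)$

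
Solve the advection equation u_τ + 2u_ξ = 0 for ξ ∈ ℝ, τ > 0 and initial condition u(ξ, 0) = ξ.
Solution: By method of characteristics (waves move right with speed 2):
Along characteristics ξ - 2τ = const, u is constant, so u(ξ,τ) = f(ξ - 2τ) with f = u(·, 0).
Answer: u(ξ, τ) = ξ - 2τ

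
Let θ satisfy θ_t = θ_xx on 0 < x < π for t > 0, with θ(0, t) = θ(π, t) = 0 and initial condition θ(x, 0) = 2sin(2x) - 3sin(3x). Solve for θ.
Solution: Separating variables: θ = Σ c_n exp(-n²t) sin(nx). From θ(x,0) = 2sin(2x) - 3sin(3x): c_2=2, c_3=-3.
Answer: θ(x, t) = 2exp(-4t)sin(2x) - 3exp(-9t)sin(3x)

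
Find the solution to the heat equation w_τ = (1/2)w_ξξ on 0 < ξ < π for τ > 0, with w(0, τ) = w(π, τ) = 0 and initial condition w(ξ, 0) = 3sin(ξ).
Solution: Separating variables: w = Σ c_n exp(-n²τ/2) sin(nξ). From w(ξ,0) = 3sin(ξ): c_1=3.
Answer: w(ξ, τ) = 3exp(-τ/2)sin(ξ)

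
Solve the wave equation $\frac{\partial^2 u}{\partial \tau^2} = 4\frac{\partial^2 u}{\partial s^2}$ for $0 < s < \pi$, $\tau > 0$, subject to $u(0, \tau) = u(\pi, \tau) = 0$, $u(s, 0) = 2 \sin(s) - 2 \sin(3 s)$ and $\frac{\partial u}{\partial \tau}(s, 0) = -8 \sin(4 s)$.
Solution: Using separation of variables $u = X(s)T(\tau)$:
Eigenfunctions: $\sin(ns)$, $n = 1, 2, 3, \ldots$
General solution: $u(s, \tau) = \sum [A_n \cos(2n \tau) + B_n \sin(2n \tau)] \sin(ns)$
From $u(s,0) = 2 \sin(s) - 2 \sin(3 s)$: $A_1=2, A_3=-2$. From $u_{\tau}(s,0) = -8 \sin(4 s)$, using $u_{\tau}(s,0) = \sum \omega_n B_n \sin(ns)$ with $\omega_n = 2n$: $B_4 = (-8)/8 = -1$.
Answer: $u(s, \tau) = - \sin(8 \tau) \sin(4 s) + 2 \sin(s) \cos(2 \tau) - 2 \sin(3 s) \cos(6 \tau)$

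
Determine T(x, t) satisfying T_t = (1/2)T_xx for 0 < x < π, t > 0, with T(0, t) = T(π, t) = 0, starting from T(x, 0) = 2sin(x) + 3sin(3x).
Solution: Separating variables: T = Σ c_n exp(-n²t/2) sin(nx). From T(x,0) = 2sin(x) + 3sin(3x): c_1=2, c_3=3.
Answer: T(x, t) = 2exp(-t/2)sin(x) + 3exp(-9t/2)sin(3x)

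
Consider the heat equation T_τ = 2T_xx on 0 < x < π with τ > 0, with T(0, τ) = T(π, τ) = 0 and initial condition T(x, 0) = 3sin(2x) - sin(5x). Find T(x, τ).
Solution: Separating variables: T = Σ c_n exp(-2n²τ) sin(nx). From T(x,0) = 3sin(2x) - sin(5x): c_2=3, c_5=-1.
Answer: T(x, τ) = 3exp(-8τ)sin(2x) - exp(-50τ)sin(5x)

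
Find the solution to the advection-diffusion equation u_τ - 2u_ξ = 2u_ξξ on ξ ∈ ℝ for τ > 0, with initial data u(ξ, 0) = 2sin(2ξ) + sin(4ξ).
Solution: Moving frame: η = ξ + 2τ, σ = τ, u = w(η,σ), so u_τ = w_σ + 2w_η and u_ξξ = w_ηη.
Hence u_τ - 2u_ξ = w_σ and the PDE becomes the heat equation w_σ = 2w_ηη on η ∈ ℝ.
Initial data: w(η,0) = u(η,0) = 2sin(2η) + sin(4η). Each mode sin(nη) decays as exp(-2n²σ) on ℝ, so w(η,σ) = Σ c_n exp(-2n²σ) sin(nη) with c_2=2, c_4=1: w(η,σ) = 2exp(-8σ)sin(2η) + exp(-32σ)sin(4η).
Substituting back: u(ξ,τ) = w(ξ + 2τ, τ).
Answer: u(ξ, τ) = 2exp(-8τ)sin(2ξ + 4τ) + exp(-32τ)sin(4ξ + 8τ)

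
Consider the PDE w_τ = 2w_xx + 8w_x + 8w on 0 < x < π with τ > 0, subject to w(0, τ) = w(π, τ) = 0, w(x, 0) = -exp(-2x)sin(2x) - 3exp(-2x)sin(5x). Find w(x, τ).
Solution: Substitute w = exp(-2x)u.
Then w_x = exp(-2x)(u_x - 2u), w_xx = exp(-2x)(u_xx - 4u_x + 4u), w_τ = exp(-2x)u_τ; substituting and dividing by exp(-2x), the lower-order terms cancel: u_τ = 2u_xx (standard heat equation).
Data for u: u(x,0) = exp(2x)w(x,0) = -sin(2x) - 3sin(5x). The boundary conditions carry over: u(0,τ) = u(π,τ) = 0.
Separating variables: u = Σ c_n exp(-2n²τ) sin(nx). From u(x,0) = -sin(2x) - 3sin(5x): c_2=-1, c_5=-3.
So u(x,τ) = -exp(-8τ)sin(2x) - 3exp(-50τ)sin(5x), and w(x,τ) = exp(-2x)u(x,τ).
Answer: w(x, τ) = -exp(-2x)exp(-8τ)sin(2x) - 3exp(-2x)exp(-50τ)sin(5x)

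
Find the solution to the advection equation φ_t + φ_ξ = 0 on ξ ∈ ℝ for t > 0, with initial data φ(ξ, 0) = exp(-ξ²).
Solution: By method of characteristics (waves move right with speed 1):
Along characteristics ξ - t = const, φ is constant, so φ(ξ,t) = f(ξ - t) with f = φ(·, 0).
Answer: φ(ξ, t) = exp(-(-t + ξ)²)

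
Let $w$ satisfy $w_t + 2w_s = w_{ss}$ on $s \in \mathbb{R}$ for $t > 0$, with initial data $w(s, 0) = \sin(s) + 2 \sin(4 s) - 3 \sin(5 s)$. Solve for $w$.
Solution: Moving frame: $\eta = s - 2t$, $\sigma = t$, $w = u(\eta,\sigma)$, so $w_t = u_{\sigma} - 2u_{\eta}$ and $w_{ss} = u_{\eta\eta}$.
Hence $w_t + 2w_s = u_{\sigma}$ and the PDE becomes the heat equation $u_{\sigma} = u_{\eta\eta}$ on $\eta \in \mathbb{R}$.
Initial data: $u(\eta,0) = w(\eta,0) = \sin(\eta) + 2 \sin(4 \eta) - 3 \sin(5 \eta)$. Each mode $\sin(n\eta)$ decays as $e^{-n^2\sigma}$ on $\mathbb{R}$, so $u(\eta,\sigma) = \sum c_n e^{-n^2\sigma} \sin(n\eta)$ with $c_1=1, c_4=2, c_5=-3$: $u(\eta,\sigma) = e^{-\sigma} \sin(\eta) + 2 e^{-16 \sigma} \sin(4 \eta) - 3 e^{-25 \sigma} \sin(5 \eta)$.
Substituting back: $w(s,t) = u(s - 2t, t)$.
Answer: $w(s, t) = e^{-t} \sin(s - 2 t) + 2 e^{-16 t} \sin(4 s - 8 t) - 3 e^{-25 t} \sin(5 s - 10 t)$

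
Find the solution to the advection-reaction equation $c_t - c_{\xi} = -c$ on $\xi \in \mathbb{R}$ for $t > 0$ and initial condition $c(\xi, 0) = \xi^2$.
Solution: Substitute $c = e^{-t}u$, i.e. $u = e^{t}c$.
By the product rule, $c_t = e^{-t}(u_t - u)$, $c_{\xi} = e^{-t}u_{\xi}$.
Substituting into the PDE and dividing by $e^{-t}$: $u_t - u - u_{\xi} = -u$.
The lower-order terms cancel, leaving the standard advection equation $u_t - u_{\xi} = 0$.
Initial data for $u$: $u(\xi,0) = c(\xi,0) = \xi^2$.
Solve for $u$:
  By method of characteristics (waves move left with speed 1):
  Along characteristics $\xi + t =$ const, $u$ is constant, so $u(\xi,t) = f(\xi + t)$ with $f = u( \cdot , 0)$.
Hence $u(\xi,t) = t^2 + 2 t \xi + \xi^2$.
Transform back: $c(\xi,t) = e^{-t}u(\xi,t)$.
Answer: $c(\xi, t) = \xi^2 e^{-t} + 2 \xi t e^{-t} + t^2 e^{-t}$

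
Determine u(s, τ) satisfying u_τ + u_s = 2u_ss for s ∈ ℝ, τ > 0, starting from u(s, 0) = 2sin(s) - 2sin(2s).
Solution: Moving frame: η = s - τ, σ = τ, u = w(η,σ), so u_τ = w_σ - w_η and u_ss = w_ηη.
Hence u_τ + u_s = w_σ and the PDE becomes the heat equation w_σ = 2w_ηη on η ∈ ℝ.
Initial data: w(η,0) = u(η,0) = 2sin(η) - 2sin(2η). Each mode sin(nη) decays as exp(-2n²σ) on ℝ, so w(η,σ) = Σ c_n exp(-2n²σ) sin(nη) with c_1=2, c_2=-2: w(η,σ) = 2exp(-2σ)sin(η) - 2exp(-8σ)sin(2η).
Substituting back: u(s,τ) = w(s - τ, τ).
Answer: u(s, τ) = 2exp(-2τ)sin(s - τ) - 2exp(-8τ)sin(2s - 2τ)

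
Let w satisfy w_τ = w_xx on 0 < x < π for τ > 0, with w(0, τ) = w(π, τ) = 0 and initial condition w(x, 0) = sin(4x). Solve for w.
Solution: Separating variables: w = Σ c_n exp(-n²τ) sin(nx). From w(x,0) = sin(4x): c_4=1.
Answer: w(x, τ) = exp(-16τ)sin(4x)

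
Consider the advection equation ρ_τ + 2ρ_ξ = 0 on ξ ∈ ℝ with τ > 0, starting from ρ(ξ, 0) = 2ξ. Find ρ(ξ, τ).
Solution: By characteristics (dξ/dτ = 2), ρ(ξ,τ) = f(ξ - 2τ) with f = ρ(·, 0).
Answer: ρ(ξ, τ) = 2ξ - 4τ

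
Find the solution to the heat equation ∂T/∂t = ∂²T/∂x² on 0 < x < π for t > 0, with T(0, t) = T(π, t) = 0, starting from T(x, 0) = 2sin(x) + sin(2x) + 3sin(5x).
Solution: Separating variables: T = Σ c_n exp(-n²t) sin(nx). From T(x,0) = 2sin(x) + sin(2x) + 3sin(5x): c_1=2, c_2=1, c_5=3.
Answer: T(x, t) = 2exp(-t)sin(x) + exp(-4t)sin(2x) + 3exp(-25t)sin(5x)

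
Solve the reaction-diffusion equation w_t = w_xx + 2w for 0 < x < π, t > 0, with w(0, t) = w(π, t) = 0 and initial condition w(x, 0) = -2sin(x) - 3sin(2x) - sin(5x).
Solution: Substitute w = exp(2t)u.
Then w_t = exp(2t)(u_t + 2u), w_xx = exp(2t)u_xx; substituting and dividing by exp(2t), the lower-order terms cancel: u_t = u_xx (standard heat equation).
Data for u: u(x,0) = w(x,0) = -2sin(x) - 3sin(2x) - sin(5x). The boundary conditions carry over: u(0,t) = u(π,t) = 0.
Separating variables: u = Σ c_n exp(-n²t) sin(nx). From u(x,0) = -2sin(x) - 3sin(2x) - sin(5x): c_1=-2, c_2=-3, c_5=-1.
So u(x,t) = -2exp(-t)sin(x) - 3exp(-4t)sin(2x) - exp(-25t)sin(5x), and w(x,t) = exp(2t)u(x,t).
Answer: w(x, t) = -2exp(t)sin(x) - 3exp(-2t)sin(2x) - exp(-23t)sin(5x)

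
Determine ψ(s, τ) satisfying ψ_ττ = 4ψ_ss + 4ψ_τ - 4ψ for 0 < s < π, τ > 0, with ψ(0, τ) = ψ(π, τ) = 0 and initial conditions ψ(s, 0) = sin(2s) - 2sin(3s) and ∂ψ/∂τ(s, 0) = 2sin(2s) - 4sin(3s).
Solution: Substitute ψ = exp(2τ)u.
Then ψ_τ = exp(2τ)(u_τ + 2u), ψ_ττ = exp(2τ)(u_ττ + 4u_τ + 4u), ψ_ss = exp(2τ)u_ss; substituting and dividing by exp(2τ), the lower-order terms cancel: u_ττ = 4u_ss (standard wave equation).
Data for u: u(s,0) = ψ(s,0) = sin(2s) - 2sin(3s); u_τ(s,0) = ψ_τ(s,0) - 2ψ(s,0) = 0. The boundary conditions carry over: u(0,τ) = u(π,τ) = 0.
Separating variables: u = Σ [A_n cos(ω_n τ) + B_n sin(ω_n τ)] sin(ns), ω_n = 2n. From ICs: A_2=1, A_3=-2.
So u(s,τ) = sin(2s)cos(4τ) - 2sin(3s)cos(6τ), and ψ(s,τ) = exp(2τ)u(s,τ).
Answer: ψ(s, τ) = exp(2τ)sin(2s)cos(4τ) - 2exp(2τ)sin(3s)cos(6τ)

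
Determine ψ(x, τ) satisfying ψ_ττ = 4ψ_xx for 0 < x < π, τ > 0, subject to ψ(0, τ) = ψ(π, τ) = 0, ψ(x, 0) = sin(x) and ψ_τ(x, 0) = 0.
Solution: Using separation of variables ψ = X(x)T(τ):
Eigenfunctions: sin(nx), n = 1, 2, 3, ...
General solution: ψ(x, τ) = Σ [A_n cos(2n τ) + B_n sin(2n τ)] sin(nx)
From ψ(x,0) = sin(x): A_1=1. From ψ_τ(x,0) = 0: all B_n = 0.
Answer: ψ(x, τ) = sin(x)cos(2τ)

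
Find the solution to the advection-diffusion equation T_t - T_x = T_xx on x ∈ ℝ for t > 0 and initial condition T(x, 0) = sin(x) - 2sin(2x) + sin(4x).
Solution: Moving frame: η = x + t, σ = t, T = u(η,σ), so T_t = u_σ + u_η and T_xx = u_ηη.
Hence T_t - T_x = u_σ and the PDE becomes the heat equation u_σ = u_ηη on η ∈ ℝ.
Initial data: u(η,0) = T(η,0) = sin(η) - 2sin(2η) + sin(4η). Each mode sin(nη) decays as exp(-n²σ) on ℝ, so u(η,σ) = Σ c_n exp(-n²σ) sin(nη) with c_1=1, c_2=-2, c_4=1: u(η,σ) = exp(-σ)sin(η) - 2exp(-4σ)sin(2η) + exp(-16σ)sin(4η).
Substituting back: T(x,t) = u(x + t, t).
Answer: T(x, t) = exp(-t)sin(t + x) - 2exp(-4t)sin(2t + 2x) + exp(-16t)sin(4t + 4x)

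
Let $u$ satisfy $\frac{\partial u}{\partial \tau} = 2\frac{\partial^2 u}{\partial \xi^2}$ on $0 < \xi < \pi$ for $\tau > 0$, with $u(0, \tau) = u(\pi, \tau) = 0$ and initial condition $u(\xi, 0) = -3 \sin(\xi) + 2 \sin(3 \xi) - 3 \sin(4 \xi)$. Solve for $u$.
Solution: Using separation of variables $u = X(\xi)T(\tau)$:
Eigenfunctions: $\sin(n\xi)$, $n = 1, 2, 3, \ldots$
General solution: $u(\xi, \tau) = \sum c_n \sin(n\xi) e^{-2n^2 \tau}$
Matching $u(\xi,0) = -3 \sin(\xi) + 2 \sin(3 \xi) - 3 \sin(4 \xi)$ term by term: $c_1=-3, c_3=2, c_4=-3$.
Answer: $u(\xi, \tau) = -3 e^{-2 \tau} \sin(\xi) + 2 e^{-18 \tau} \sin(3 \xi) - 3 e^{-32 \tau} \sin(4 \xi)$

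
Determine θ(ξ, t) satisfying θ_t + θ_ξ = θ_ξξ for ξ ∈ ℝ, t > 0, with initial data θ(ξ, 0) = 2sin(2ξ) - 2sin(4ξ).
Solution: Change to a moving frame: let η = ξ - t, σ = t and write θ(ξ,t) = u(η,σ).
By the chain rule θ_t = u_σ - u_η, θ_ξ = u_η, θ_ξξ = u_ηη.
Then θ_t + θ_ξ = u_σ: the advection term cancels and the PDE becomes the heat equation u_σ = u_ηη on η ∈ ℝ.
Initial data: u(η,0) = θ(η,0) = 2sin(2η) - 2sin(4η).
On η ∈ ℝ each mode satisfies (sin(nη))″ = -n² sin(nη), so exp(-n²σ) sin(nη) solves the heat equation; by superposition u(η,σ) = Σ c_n exp(-n²σ) sin(nη).
Reading off the coefficients: c_2=2, c_4=-2, so u(η,σ) = 2exp(-4σ)sin(2η) - 2exp(-16σ)sin(4η).
Substituting back η = ξ - t, σ = t: θ(ξ,t) = u(ξ - t, t).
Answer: θ(ξ, t) = -2exp(-4t)sin(2t - 2ξ) + 2exp(-16t)sin(4t - 4ξ)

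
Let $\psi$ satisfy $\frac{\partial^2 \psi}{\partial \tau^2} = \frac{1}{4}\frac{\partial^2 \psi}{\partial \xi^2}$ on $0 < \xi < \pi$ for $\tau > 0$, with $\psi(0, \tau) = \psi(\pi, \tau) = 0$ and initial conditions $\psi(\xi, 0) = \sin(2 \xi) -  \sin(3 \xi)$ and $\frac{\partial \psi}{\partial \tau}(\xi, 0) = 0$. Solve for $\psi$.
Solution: Separating variables: $\psi = \sum [A_n \cos(\omega_n \tau) + B_n \sin(\omega_n \tau)] \sin(n\xi)$, $\omega_n = n/2$. From ICs: $A_2=1, A_3=-1$.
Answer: $\psi(\xi, \tau) = \sin(2 \xi) \cos(\tau) -  \sin(3 \xi) \cos(3 \tau/2)$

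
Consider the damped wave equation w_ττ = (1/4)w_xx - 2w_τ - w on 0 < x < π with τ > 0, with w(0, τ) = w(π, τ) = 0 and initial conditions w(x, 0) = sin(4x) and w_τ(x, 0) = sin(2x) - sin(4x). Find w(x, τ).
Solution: Substitute w = exp(-τ)u.
Then w_τ = exp(-τ)(u_τ - u), w_ττ = exp(-τ)(u_ττ - 2u_τ + u), w_xx = exp(-τ)u_xx; substituting and dividing by exp(-τ), the lower-order terms cancel: u_ττ = (1/4)u_xx (standard wave equation).
Data for u: u(x,0) = w(x,0) = sin(4x); u_τ(x,0) = w_τ(x,0) + w(x,0) = sin(2x). The boundary conditions carry over: u(0,τ) = u(π,τ) = 0.
Separating variables: u = Σ [A_n cos(ω_n τ) + B_n sin(ω_n τ)] sin(nx), ω_n = n/2. From ICs (B_n = velocity coefficient / ω_n): A_4=1, B_2=1.
So u(x,τ) = sin(2x)sin(τ) + sin(4x)cos(2τ), and w(x,τ) = exp(-τ)u(x,τ).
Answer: w(x, τ) = exp(-τ)sin(2x)sin(τ) + exp(-τ)sin(4x)cos(2τ)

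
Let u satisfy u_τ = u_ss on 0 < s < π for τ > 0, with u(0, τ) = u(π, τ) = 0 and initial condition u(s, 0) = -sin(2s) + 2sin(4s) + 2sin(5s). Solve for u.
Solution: Separating variables: u = Σ c_n exp(-n²τ) sin(ns). From u(s,0) = -sin(2s) + 2sin(4s) + 2sin(5s): c_2=-1, c_4=2, c_5=2.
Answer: u(s, τ) = -exp(-4τ)sin(2s) + 2exp(-16τ)sin(4s) + 2exp(-25τ)sin(5s)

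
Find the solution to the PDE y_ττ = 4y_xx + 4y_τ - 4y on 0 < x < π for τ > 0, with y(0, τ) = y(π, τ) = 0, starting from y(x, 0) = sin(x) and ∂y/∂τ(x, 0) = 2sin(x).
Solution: Substitute y = exp(2τ)u, i.e. u = exp(-2τ)y.
By the product rule, y_τ = exp(2τ)(u_τ + 2u), y_ττ = exp(2τ)(u_ττ + 4u_τ + 4u), y_xx = exp(2τ)u_xx.
Substituting into the PDE and dividing by exp(2τ): u_ττ + 4u_τ + 4u = 4u_xx + 4(u_τ + 2u) - 4u.
The lower-order terms cancel, leaving the standard wave equation u_ττ = 4u_xx.
Initial data for u: u(x,0) = y(x,0) = sin(x); u_τ(x,0) = y_τ(x,0) - 2y(x,0) = 0. The boundary conditions carry over: u(0,τ) = u(π,τ) = 0.
Solve for u:
  Using separation of variables u = X(x)T(τ):
  Eigenfunctions: sin(nx), n = 1, 2, 3, ...
  General solution: u(x, τ) = Σ [A_n cos(2n τ) + B_n sin(2n τ)] sin(nx)
  From u(x,0) = sin(x): A_1=1. From u_τ(x,0) = 0: all B_n = 0.
Hence u(x,τ) = sin(x)cos(2τ).
Transform back: y(x,τ) = exp(2τ)u(x,τ).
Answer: y(x, τ) = exp(2τ)sin(x)cos(2τ)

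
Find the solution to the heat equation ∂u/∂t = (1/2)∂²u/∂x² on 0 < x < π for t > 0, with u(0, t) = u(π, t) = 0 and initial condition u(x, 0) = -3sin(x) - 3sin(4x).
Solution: Using separation of variables u = X(x)T(t):
Eigenfunctions: sin(nx), n = 1, 2, 3, ...
General solution: u(x, t) = Σ c_n sin(nx) exp(-n² t/2)
Matching u(x,0) = -3sin(x) - 3sin(4x) term by term: c_1=-3, c_4=-3.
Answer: u(x, t) = -3exp(-8t)sin(4x) - 3exp(-t/2)sin(x)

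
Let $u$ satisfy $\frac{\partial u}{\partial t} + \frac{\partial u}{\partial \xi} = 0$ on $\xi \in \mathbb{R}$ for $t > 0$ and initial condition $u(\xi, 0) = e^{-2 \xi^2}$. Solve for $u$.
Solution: By characteristics ($d\xi/dt = 1$), $u(\xi,t) = f(\xi - t)$ with $f = u( \cdot , 0)$.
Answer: $u(\xi, t) = e^{-2 (\xi - t)^2}$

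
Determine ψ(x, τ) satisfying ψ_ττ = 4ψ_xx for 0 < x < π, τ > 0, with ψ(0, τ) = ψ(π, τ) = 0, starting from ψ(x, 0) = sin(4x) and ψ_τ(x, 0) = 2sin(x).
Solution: Separating variables: ψ = Σ [A_n cos(ω_n τ) + B_n sin(ω_n τ)] sin(nx), ω_n = 2n. From ICs (B_n = velocity coefficient / ω_n): A_4=1, B_1=1.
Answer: ψ(x, τ) = sin(x)sin(2τ) + sin(4x)cos(8τ)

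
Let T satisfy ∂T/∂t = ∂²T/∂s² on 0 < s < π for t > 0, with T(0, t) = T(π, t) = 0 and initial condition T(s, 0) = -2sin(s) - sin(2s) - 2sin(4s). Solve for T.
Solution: Separating variables: T = Σ c_n exp(-n²t) sin(ns). From T(s,0) = -2sin(s) - sin(2s) - 2sin(4s): c_1=-2, c_2=-1, c_4=-2.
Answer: T(s, t) = -2exp(-t)sin(s) - exp(-4t)sin(2s) - 2exp(-16t)sin(4s)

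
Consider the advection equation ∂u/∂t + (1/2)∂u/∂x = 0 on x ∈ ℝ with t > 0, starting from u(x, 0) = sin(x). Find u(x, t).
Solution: By characteristics (dx/dt = 1/2), u(x,t) = f(x - (1/2)t) with f = u(·, 0).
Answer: u(x, t) = -sin(t/2 - x)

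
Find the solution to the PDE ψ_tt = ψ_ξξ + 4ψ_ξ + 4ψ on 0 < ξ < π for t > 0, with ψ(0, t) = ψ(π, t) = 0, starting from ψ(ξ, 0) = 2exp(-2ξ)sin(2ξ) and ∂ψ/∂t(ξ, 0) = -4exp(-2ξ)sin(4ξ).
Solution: Substitute ψ = exp(-2ξ)u, i.e. u = exp(2ξ)ψ.
By the product rule, ψ_ξ = exp(-2ξ)(u_ξ - 2u), ψ_ξξ = exp(-2ξ)(u_ξξ - 4u_ξ + 4u), ψ_tt = exp(-2ξ)u_tt.
Substituting into the PDE and dividing by exp(-2ξ): u_tt = (u_ξξ - 4u_ξ + 4u) + 4(u_ξ - 2u) + 4u.
The lower-order terms cancel, leaving the standard wave equation u_tt = u_ξξ.
Initial data for u: u(ξ,0) = exp(2ξ)ψ(ξ,0) = 2sin(2ξ); u_t(ξ,0) = exp(2ξ)ψ_t(ξ,0) = -4sin(4ξ). The boundary conditions carry over: u(0,t) = u(π,t) = 0.
Solve for u:
  Using separation of variables u = X(ξ)T(t):
  Eigenfunctions: sin(nξ), n = 1, 2, 3, ...
  General solution: u(ξ, t) = Σ [A_n cos(n t) + B_n sin(n t)] sin(nξ)
  From u(ξ,0) = 2sin(2ξ): A_2=2. From u_t(ξ,0) = -4sin(4ξ), using u_t(ξ,0) = Σ ω_n B_n sin(nξ) with ω_n = n: B_4 = (-4)/4 = -1.
Hence u(ξ,t) = -sin(4t)sin(4ξ) + 2sin(2ξ)cos(2t).
Transform back: ψ(ξ,t) = exp(-2ξ)u(ξ,t).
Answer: ψ(ξ, t) = -exp(-2ξ)sin(4t)sin(4ξ) + 2exp(-2ξ)sin(2ξ)cos(2t)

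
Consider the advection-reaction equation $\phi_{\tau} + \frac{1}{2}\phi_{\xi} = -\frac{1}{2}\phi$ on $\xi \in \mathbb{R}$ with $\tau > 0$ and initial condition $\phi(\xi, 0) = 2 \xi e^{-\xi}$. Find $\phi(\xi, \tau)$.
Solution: Substitute $\phi = e^{-\xi}u$.
Then $\phi_{\xi} = e^{-\xi}(u_{\xi} - u)$, $\phi_{\tau} = e^{-\xi}u_{\tau}$; substituting and dividing by $e^{-\xi}$, the lower-order terms cancel: $u_{\tau} + \frac{1}{2}u_{\xi} = 0$ (standard advection equation).
Data for $u$: $u(\xi,0) = e^{\xi}\phi(\xi,0) = 2 \xi$.
By characteristics ($d\xi/d\tau = 1/2$), $u(\xi,\tau) = f(\xi - \frac{1}{2}\tau)$ with $f = u( \cdot , 0)$.
So $u(\xi,\tau) = 2 \xi - \tau$, and $\phi(\xi,\tau) = e^{-\xi}u(\xi,\tau)$.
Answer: $\phi(\xi, \tau) = - \tau e^{-\xi} + 2 \xi e^{-\xi}$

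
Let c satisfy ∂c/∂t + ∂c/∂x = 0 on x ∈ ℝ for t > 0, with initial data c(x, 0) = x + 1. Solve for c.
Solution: By method of characteristics (waves move right with speed 1):
Along characteristics x - t = const, c is constant, so c(x,t) = f(x - t) with f = c(·, 0).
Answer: c(x, t) = -t + x + 1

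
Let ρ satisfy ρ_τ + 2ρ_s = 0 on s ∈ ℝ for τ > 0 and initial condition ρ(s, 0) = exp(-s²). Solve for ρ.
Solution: By characteristics (ds/dτ = 2), ρ(s,τ) = f(s - 2τ) with f = ρ(·, 0).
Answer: ρ(s, τ) = exp(-(s - 2τ)²)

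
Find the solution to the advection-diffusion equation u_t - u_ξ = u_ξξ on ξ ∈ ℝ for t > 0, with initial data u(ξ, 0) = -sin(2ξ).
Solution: Moving frame: η = ξ + t, σ = t, u = w(η,σ), so u_t = w_σ + w_η and u_ξξ = w_ηη.
Hence u_t - u_ξ = w_σ and the PDE becomes the heat equation w_σ = w_ηη on η ∈ ℝ.
Initial data: w(η,0) = u(η,0) = -sin(2η). Each mode sin(nη) decays as exp(-n²σ) on ℝ, so w(η,σ) = Σ c_n exp(-n²σ) sin(nη) with c_2=-1: w(η,σ) = -exp(-4σ)sin(2η).
Substituting back: u(ξ,t) = w(ξ + t, t).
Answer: u(ξ, t) = -exp(-4t)sin(2t + 2ξ)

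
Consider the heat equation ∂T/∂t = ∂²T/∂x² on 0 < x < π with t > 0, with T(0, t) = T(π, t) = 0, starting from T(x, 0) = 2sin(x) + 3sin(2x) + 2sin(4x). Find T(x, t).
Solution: Using separation of variables T = X(x)G(t):
Eigenfunctions: sin(nx), n = 1, 2, 3, ...
General solution: T(x, t) = Σ c_n sin(nx) exp(-n² t)
Matching T(x,0) = 2sin(x) + 3sin(2x) + 2sin(4x) term by term: c_1=2, c_2=3, c_4=2.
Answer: T(x, t) = 2exp(-t)sin(x) + 3exp(-4t)sin(2x) + 2exp(-16t)sin(4x)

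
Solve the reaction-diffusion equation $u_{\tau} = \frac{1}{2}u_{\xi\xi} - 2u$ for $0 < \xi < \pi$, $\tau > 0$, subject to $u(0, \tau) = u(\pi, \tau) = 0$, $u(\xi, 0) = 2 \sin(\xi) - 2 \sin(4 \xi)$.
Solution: Substitute $u = e^{-2\tau}w$.
Then $u_{\tau} = e^{-2\tau}(w_{\tau} - 2w)$, $u_{\xi\xi} = e^{-2\tau}w_{\xi\xi}$; substituting and dividing by $e^{-2\tau}$, the lower-order terms cancel: $w_{\tau} = \frac{1}{2}w_{\xi\xi}$ (standard heat equation).
Data for $w$: $w(\xi,0) = u(\xi,0) = 2 \sin(\xi) - 2 \sin(4 \xi)$. The boundary conditions carry over: $w(0,\tau) = w(\pi,\tau) = 0$.
Separating variables: $w = \sum c_n e^{-n^2\tau/2} \sin(n\xi)$. From $w(\xi,0) = 2 \sin(\xi) - 2 \sin(4 \xi)$: $c_1=2, c_4=-2$.
So $w(\xi,\tau) = -2 e^{-8 \tau} \sin(4 \xi) + 2 e^{-\tau/2} \sin(\xi)$, and $u(\xi,\tau) = e^{-2\tau}w(\xi,\tau)$.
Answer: $u(\xi, \tau) = -2 e^{-10 \tau} \sin(4 \xi) + 2 e^{-5 \tau/2} \sin(\xi)$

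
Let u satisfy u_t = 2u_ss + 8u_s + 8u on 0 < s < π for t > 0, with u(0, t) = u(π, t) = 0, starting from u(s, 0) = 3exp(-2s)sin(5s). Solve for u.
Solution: Substitute u = exp(-2s)w, i.e. w = exp(2s)u.
By the product rule, u_s = exp(-2s)(w_s - 2w), u_ss = exp(-2s)(w_ss - 4w_s + 4w), u_t = exp(-2s)w_t.
Substituting into the PDE and dividing by exp(-2s): w_t = 2(w_ss - 4w_s + 4w) + 8(w_s - 2w) + 8w.
The lower-order terms cancel, leaving the standard heat equation w_t = 2w_ss.
Initial data for w: w(s,0) = exp(2s)u(s,0) = 3sin(5s). The boundary conditions carry over: w(0,t) = w(π,t) = 0.
Solve for w:
  Using separation of variables w = X(s)T(t):
  Eigenfunctions: sin(ns), n = 1, 2, 3, ...
  General solution: w(s, t) = Σ c_n sin(ns) exp(-2n² t)
  Matching w(s,0) = 3sin(5s) term by term: c_5=3.
Hence w(s,t) = 3exp(-50t)sin(5s).
Transform back: u(s,t) = exp(-2s)w(s,t).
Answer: u(s, t) = 3exp(-2s)exp(-50t)sin(5s)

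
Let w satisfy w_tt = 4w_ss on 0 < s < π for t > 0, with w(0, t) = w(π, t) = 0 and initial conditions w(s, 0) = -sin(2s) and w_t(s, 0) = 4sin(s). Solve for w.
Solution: Separating variables: w = Σ [A_n cos(ω_n t) + B_n sin(ω_n t)] sin(ns), ω_n = 2n. From ICs (B_n = velocity coefficient / ω_n): A_2=-1, B_1=2.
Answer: w(s, t) = 2sin(s)sin(2t) - sin(2s)cos(4t)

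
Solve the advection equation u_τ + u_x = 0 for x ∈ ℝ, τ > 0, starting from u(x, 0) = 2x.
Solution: By characteristics (dx/dτ = 1), u(x,τ) = f(x - τ) with f = u(·, 0).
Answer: u(x, τ) = 2x - 2τ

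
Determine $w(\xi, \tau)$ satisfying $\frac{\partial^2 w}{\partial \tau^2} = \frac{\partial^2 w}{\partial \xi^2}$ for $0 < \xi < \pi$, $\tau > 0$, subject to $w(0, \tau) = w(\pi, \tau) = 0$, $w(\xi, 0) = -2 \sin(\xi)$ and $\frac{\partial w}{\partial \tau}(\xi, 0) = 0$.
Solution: Separating variables: $w = \sum [A_n \cos(\omega_n \tau) + B_n \sin(\omega_n \tau)] \sin(n\xi)$, $\omega_n = n$. From ICs: $A_1=-2$.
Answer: $w(\xi, \tau) = -2 \sin(\xi) \cos(\tau)$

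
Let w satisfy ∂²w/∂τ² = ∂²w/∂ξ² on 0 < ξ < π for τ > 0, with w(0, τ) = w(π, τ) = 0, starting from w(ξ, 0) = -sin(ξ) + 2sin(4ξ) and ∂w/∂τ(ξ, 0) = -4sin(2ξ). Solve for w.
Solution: Separating variables: w = Σ [A_n cos(ω_n τ) + B_n sin(ω_n τ)] sin(nξ), ω_n = n. From ICs (B_n = velocity coefficient / ω_n): A_1=-1, A_4=2, B_2=-2.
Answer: w(ξ, τ) = -sin(ξ)cos(τ) - 2sin(2ξ)sin(2τ) + 2sin(4ξ)cos(4τ)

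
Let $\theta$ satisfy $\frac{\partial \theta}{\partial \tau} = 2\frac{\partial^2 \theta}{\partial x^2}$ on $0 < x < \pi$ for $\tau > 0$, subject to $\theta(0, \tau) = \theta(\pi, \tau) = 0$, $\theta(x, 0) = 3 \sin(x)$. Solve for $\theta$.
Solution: Using separation of variables $\theta = X(x)G(\tau)$:
Eigenfunctions: $\sin(nx)$, $n = 1, 2, 3, \ldots$
General solution: $\theta(x, \tau) = \sum c_n \sin(nx) e^{-2n^2 \tau}$
Matching $\theta(x,0) = 3 \sin(x)$ term by term: $c_1=3$.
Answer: $\theta(x, \tau) = 3 e^{-2 \tau} \sin(x)$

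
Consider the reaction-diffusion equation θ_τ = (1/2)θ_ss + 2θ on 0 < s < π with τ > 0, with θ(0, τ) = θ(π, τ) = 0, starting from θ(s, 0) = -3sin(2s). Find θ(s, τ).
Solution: Substitute θ = exp(2τ)u, i.e. u = exp(-2τ)θ.
By the product rule, θ_τ = exp(2τ)(u_τ + 2u), θ_ss = exp(2τ)u_ss.
Substituting into the PDE and dividing by exp(2τ): u_τ + 2u = (1/2)u_ss + 2u.
The lower-order terms cancel, leaving the standard heat equation u_τ = (1/2)u_ss.
Initial data for u: u(s,0) = θ(s,0) = -3sin(2s). The boundary conditions carry over: u(0,τ) = u(π,τ) = 0.
Solve for u:
  Using separation of variables u = X(s)G(τ):
  Eigenfunctions: sin(ns), n = 1, 2, 3, ...
  General solution: u(s, τ) = Σ c_n sin(ns) exp(-n² τ/2)
  Matching u(s,0) = -3sin(2s) term by term: c_2=-3.
Hence u(s,τ) = -3exp(-2τ)sin(2s).
Transform back: θ(s,τ) = exp(2τ)u(s,τ).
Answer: θ(s, τ) = -3sin(2s)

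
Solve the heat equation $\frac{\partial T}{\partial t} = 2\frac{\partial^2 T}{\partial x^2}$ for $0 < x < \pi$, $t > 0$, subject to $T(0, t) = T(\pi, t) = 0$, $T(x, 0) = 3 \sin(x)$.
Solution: Separating variables: $T = \sum c_n e^{-2n^2t} \sin(nx)$. From $T(x,0) = 3 \sin(x)$: $c_1=3$.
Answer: $T(x, t) = 3 e^{-2 t} \sin(x)$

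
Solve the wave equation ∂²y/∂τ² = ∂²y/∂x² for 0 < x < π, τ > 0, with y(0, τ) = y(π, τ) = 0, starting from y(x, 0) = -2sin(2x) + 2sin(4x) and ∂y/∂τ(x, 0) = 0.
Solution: Separating variables: y = Σ [A_n cos(ω_n τ) + B_n sin(ω_n τ)] sin(nx), ω_n = n. From ICs: A_2=-2, A_4=2.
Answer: y(x, τ) = -2sin(2x)cos(2τ) + 2sin(4x)cos(4τ)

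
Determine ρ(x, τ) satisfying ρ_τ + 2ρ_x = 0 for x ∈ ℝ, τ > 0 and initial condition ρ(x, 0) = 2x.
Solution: By characteristics (dx/dτ = 2), ρ(x,τ) = f(x - 2τ) with f = ρ(·, 0).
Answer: ρ(x, τ) = 2x - 4τ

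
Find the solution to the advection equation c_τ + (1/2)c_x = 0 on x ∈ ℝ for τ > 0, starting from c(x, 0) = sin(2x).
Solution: By characteristics (dx/dτ = 1/2), c(x,τ) = f(x - (1/2)τ) with f = c(·, 0).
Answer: c(x, τ) = sin(2x - τ)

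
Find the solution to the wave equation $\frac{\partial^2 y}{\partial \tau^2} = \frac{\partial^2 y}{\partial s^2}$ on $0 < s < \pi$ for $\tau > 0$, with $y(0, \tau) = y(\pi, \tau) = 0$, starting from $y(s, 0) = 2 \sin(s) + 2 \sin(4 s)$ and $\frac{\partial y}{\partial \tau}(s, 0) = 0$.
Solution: Separating variables: $y = \sum [A_n \cos(\omega_n \tau) + B_n \sin(\omega_n \tau)] \sin(ns)$, $\omega_n = n$. From ICs: $A_1=2, A_4=2$.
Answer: $y(s, \tau) = 2 \sin(s) \cos(\tau) + 2 \sin(4 s) \cos(4 \tau)$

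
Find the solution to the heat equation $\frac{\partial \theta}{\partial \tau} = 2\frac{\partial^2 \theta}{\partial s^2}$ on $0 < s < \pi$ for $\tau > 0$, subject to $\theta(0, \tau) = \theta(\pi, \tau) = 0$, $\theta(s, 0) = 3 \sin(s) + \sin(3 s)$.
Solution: Separating variables: $\theta = \sum c_n e^{-2n^2\tau} \sin(ns)$. From $\theta(s,0) = 3 \sin(s) + \sin(3 s)$: $c_1=3, c_3=1$.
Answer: $\theta(s, \tau) = 3 e^{-2 \tau} \sin(s) + e^{-18 \tau} \sin(3 s)$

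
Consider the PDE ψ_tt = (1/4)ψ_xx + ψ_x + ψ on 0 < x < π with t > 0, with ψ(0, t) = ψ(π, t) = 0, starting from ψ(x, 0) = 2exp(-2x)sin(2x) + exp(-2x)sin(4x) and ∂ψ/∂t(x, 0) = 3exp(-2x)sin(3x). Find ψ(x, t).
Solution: Substitute ψ = exp(-2x)u.
Then ψ_x = exp(-2x)(u_x - 2u), ψ_xx = exp(-2x)(u_xx - 4u_x + 4u), ψ_tt = exp(-2x)u_tt; substituting and dividing by exp(-2x), the lower-order terms cancel: u_tt = (1/4)u_xx (standard wave equation).
Data for u: u(x,0) = exp(2x)ψ(x,0) = 2sin(2x) + sin(4x); u_t(x,0) = exp(2x)ψ_t(x,0) = 3sin(3x). The boundary conditions carry over: u(0,t) = u(π,t) = 0.
Separating variables: u = Σ [A_n cos(ω_n t) + B_n sin(ω_n t)] sin(nx), ω_n = n/2. From ICs (B_n = velocity coefficient / ω_n): A_2=2, A_4=1, B_3=2.
So u(x,t) = 2sin(3t/2)sin(3x) + 2sin(2x)cos(t) + sin(4x)cos(2t), and ψ(x,t) = exp(-2x)u(x,t).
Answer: ψ(x, t) = 2exp(-2x)sin(3t/2)sin(3x) + 2exp(-2x)sin(2x)cos(t) + exp(-2x)sin(4x)cos(2t)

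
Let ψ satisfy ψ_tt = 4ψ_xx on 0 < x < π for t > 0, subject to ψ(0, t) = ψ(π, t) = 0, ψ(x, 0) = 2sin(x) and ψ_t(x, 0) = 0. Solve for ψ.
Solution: Using separation of variables ψ = X(x)T(t):
Eigenfunctions: sin(nx), n = 1, 2, 3, ...
General solution: ψ(x, t) = Σ [A_n cos(2n t) + B_n sin(2n t)] sin(nx)
From ψ(x,0) = 2sin(x): A_1=2. From ψ_t(x,0) = 0: all B_n = 0.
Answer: ψ(x, t) = 2sin(x)cos(2t)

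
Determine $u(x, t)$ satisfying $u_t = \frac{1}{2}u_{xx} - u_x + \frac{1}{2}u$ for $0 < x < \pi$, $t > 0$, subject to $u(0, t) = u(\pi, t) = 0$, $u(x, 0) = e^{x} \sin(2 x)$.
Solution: Substitute $u = e^{x}w$.
Then $u_x = e^{x}(w_x + w)$, $u_{xx} = e^{x}(w_{xx} + 2w_x + w)$, $u_t = e^{x}w_t$; substituting and dividing by $e^{x}$, the lower-order terms cancel: $w_t = \frac{1}{2}w_{xx}$ (standard heat equation).
Data for $w$: $w(x,0) = e^{-x}u(x,0) = \sin(2 x)$. The boundary conditions carry over: $w(0,t) = w(\pi,t) = 0$.
Separating variables: $w = \sum c_n e^{-n^2t/2} \sin(nx)$. From $w(x,0) = \sin(2 x)$: $c_2=1$.
So $w(x,t) = e^{-2 t} \sin(2 x)$, and $u(x,t) = e^{x}w(x,t)$.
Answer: $u(x, t) = e^{-2 t} e^{x} \sin(2 x)$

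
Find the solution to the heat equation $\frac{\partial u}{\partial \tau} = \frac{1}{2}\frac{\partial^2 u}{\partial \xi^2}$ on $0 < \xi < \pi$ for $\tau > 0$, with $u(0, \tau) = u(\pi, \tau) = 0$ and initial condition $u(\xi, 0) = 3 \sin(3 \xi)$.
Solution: Separating variables: $u = \sum c_n e^{-n^2\tau/2} \sin(n\xi)$. From $u(\xi,0) = 3 \sin(3 \xi)$: $c_3=3$.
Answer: $u(\xi, \tau) = 3 e^{-9 \tau/2} \sin(3 \xi)$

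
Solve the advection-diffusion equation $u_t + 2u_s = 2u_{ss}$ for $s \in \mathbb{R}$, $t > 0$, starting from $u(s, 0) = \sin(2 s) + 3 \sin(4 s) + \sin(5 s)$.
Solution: Change to a moving frame: let $\eta = s - 2t$, $\sigma = t$ and write $u(s,t) = w(\eta,\sigma)$.
By the chain rule $u_t = w_{\sigma} - 2w_{\eta}$, $u_s = w_{\eta}$, $u_{ss} = w_{\eta\eta}$.
Then $u_t + 2u_s = w_{\sigma}$: the advection term cancels and the PDE becomes the heat equation $w_{\sigma} = 2w_{\eta\eta}$ on $\eta \in \mathbb{R}$.
Initial data: $w(\eta,0) = u(\eta,0) = \sin(2 \eta) + 3 \sin(4 \eta) + \sin(5 \eta)$.
On $\eta \in \mathbb{R}$ each mode satisfies $(\sin(n\eta))'' = -n^2 \sin(n\eta)$, so $e^{-2n^2\sigma} \sin(n\eta)$ solves the heat equation; by superposition $w(\eta,\sigma) = \sum c_n e^{-2n^2\sigma} \sin(n\eta)$.
Reading off the coefficients: $c_2=1, c_4=3, c_5=1$, so $w(\eta,\sigma) = e^{-8 \sigma} \sin(2 \eta) + 3 e^{-32 \sigma} \sin(4 \eta) + e^{-50 \sigma} \sin(5 \eta)$.
Substituting back $\eta = s - 2t$, $\sigma = t$: $u(s,t) = w(s - 2t, t)$.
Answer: $u(s, t) = e^{-8 t} \sin(2 s - 4 t) + 3 e^{-32 t} \sin(4 s - 8 t) + e^{-50 t} \sin(5 s - 10 t)$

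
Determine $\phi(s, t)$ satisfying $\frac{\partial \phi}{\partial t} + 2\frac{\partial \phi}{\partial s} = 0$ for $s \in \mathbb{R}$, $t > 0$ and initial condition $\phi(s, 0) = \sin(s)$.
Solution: By characteristics ($ds/dt = 2$), $\phi(s,t) = f(s - 2t)$ with $f = \phi( \cdot , 0)$.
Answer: $\phi(s, t) = \sin(s - 2 t)$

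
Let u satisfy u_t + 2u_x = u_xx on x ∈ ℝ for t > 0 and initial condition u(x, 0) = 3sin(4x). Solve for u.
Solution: Moving frame: η = x - 2t, σ = t, u = w(η,σ), so u_t = w_σ - 2w_η and u_xx = w_ηη.
Hence u_t + 2u_x = w_σ and the PDE becomes the heat equation w_σ = w_ηη on η ∈ ℝ.
Initial data: w(η,0) = u(η,0) = 3sin(4η). Each mode sin(nη) decays as exp(-n²σ) on ℝ, so w(η,σ) = Σ c_n exp(-n²σ) sin(nη) with c_4=3: w(η,σ) = 3exp(-16σ)sin(4η).
Substituting back: u(x,t) = w(x - 2t, t).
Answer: u(x, t) = -3exp(-16t)sin(8t - 4x)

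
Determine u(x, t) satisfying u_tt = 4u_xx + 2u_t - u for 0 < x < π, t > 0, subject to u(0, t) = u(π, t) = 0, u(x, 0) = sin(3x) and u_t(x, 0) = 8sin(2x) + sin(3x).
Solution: Substitute u = exp(t)w, i.e. w = exp(-t)u.
By the product rule, u_t = exp(t)(w_t + w), u_tt = exp(t)(w_tt + 2w_t + w), u_xx = exp(t)w_xx.
Substituting into the PDE and dividing by exp(t): w_tt + 2w_t + w = 4w_xx + 2(w_t + w) - w.
The lower-order terms cancel, leaving the standard wave equation w_tt = 4w_xx.
Initial data for w: w(x,0) = u(x,0) = sin(3x); w_t(x,0) = u_t(x,0) - u(x,0) = 8sin(2x). The boundary conditions carry over: w(0,t) = w(π,t) = 0.
Solve for w:
  Using separation of variables w = X(x)T(t):
  Eigenfunctions: sin(nx), n = 1, 2, 3, ...
  General solution: w(x, t) = Σ [A_n cos(2n t) + B_n sin(2n t)] sin(nx)
  From w(x,0) = sin(3x): A_3=1. From w_t(x,0) = 8sin(2x), using w_t(x,0) = Σ ω_n B_n sin(nx) with ω_n = 2n: B_2 = 8/4 = 2.
Hence w(x,t) = 2sin(4t)sin(2x) + sin(3x)cos(6t).
Transform back: u(x,t) = exp(t)w(x,t).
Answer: u(x, t) = 2exp(t)sin(4t)sin(2x) + exp(t)sin(3x)cos(6t)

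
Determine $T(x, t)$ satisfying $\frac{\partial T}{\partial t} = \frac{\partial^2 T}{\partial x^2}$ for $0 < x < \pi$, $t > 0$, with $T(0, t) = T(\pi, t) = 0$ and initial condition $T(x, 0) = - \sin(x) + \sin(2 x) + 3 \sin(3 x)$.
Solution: Using separation of variables $T = X(x)G(t)$:
Eigenfunctions: $\sin(nx)$, $n = 1, 2, 3, \ldots$
General solution: $T(x, t) = \sum c_n \sin(nx) e^{-n^2 t}$
Matching $T(x,0) = - \sin(x) + \sin(2 x) + 3 \sin(3 x)$ term by term: $c_1=-1, c_2=1, c_3=3$.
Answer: $T(x, t) = - e^{-t} \sin(x) + e^{-4 t} \sin(2 x) + 3 e^{-9 t} \sin(3 x)$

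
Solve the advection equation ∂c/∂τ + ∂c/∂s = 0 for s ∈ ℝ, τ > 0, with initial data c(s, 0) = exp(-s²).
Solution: By method of characteristics (waves move right with speed 1):
Along characteristics s - τ = const, c is constant, so c(s,τ) = f(s - τ) with f = c(·, 0).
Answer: c(s, τ) = exp(-(s - τ)²)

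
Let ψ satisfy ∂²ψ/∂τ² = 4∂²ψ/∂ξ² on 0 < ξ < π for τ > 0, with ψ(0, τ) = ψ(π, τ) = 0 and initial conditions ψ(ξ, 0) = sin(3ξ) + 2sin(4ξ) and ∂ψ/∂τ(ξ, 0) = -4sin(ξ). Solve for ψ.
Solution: Separating variables: ψ = Σ [A_n cos(ω_n τ) + B_n sin(ω_n τ)] sin(nξ), ω_n = 2n. From ICs (B_n = velocity coefficient / ω_n): A_3=1, A_4=2, B_1=-2.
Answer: ψ(ξ, τ) = -2sin(ξ)sin(2τ) + sin(3ξ)cos(6τ) + 2sin(4ξ)cos(8τ)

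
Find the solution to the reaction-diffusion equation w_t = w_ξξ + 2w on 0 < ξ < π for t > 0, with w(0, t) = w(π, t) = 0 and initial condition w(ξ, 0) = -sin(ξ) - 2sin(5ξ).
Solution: Substitute w = exp(2t)u, i.e. u = exp(-2t)w.
By the product rule, w_t = exp(2t)(u_t + 2u), w_ξξ = exp(2t)u_ξξ.
Substituting into the PDE and dividing by exp(2t): u_t + 2u = u_ξξ + 2u.
The lower-order terms cancel, leaving the standard heat equation u_t = u_ξξ.
Initial data for u: u(ξ,0) = w(ξ,0) = -sin(ξ) - 2sin(5ξ). The boundary conditions carry over: u(0,t) = u(π,t) = 0.
Solve for u:
  Using separation of variables u = X(ξ)T(t):
  Eigenfunctions: sin(nξ), n = 1, 2, 3, ...
  General solution: u(ξ, t) = Σ c_n sin(nξ) exp(-n² t)
  Matching u(ξ,0) = -sin(ξ) - 2sin(5ξ) term by term: c_1=-1, c_5=-2.
Hence u(ξ,t) = -exp(-t)sin(ξ) - 2exp(-25t)sin(5ξ).
Transform back: w(ξ,t) = exp(2t)u(ξ,t).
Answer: w(ξ, t) = -exp(t)sin(ξ) - 2exp(-23t)sin(5ξ)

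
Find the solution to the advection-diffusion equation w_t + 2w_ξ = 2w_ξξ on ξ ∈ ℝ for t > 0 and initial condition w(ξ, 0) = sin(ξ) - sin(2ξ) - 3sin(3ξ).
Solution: Moving frame: η = ξ - 2t, σ = t, w = u(η,σ), so w_t = u_σ - 2u_η and w_ξξ = u_ηη.
Hence w_t + 2w_ξ = u_σ and the PDE becomes the heat equation u_σ = 2u_ηη on η ∈ ℝ.
Initial data: u(η,0) = w(η,0) = sin(η) - sin(2η) - 3sin(3η). Each mode sin(nη) decays as exp(-2n²σ) on ℝ, so u(η,σ) = Σ c_n exp(-2n²σ) sin(nη) with c_1=1, c_2=-1, c_3=-3: u(η,σ) = exp(-2σ)sin(η) - exp(-8σ)sin(2η) - 3exp(-18σ)sin(3η).
Substituting back: w(ξ,t) = u(ξ - 2t, t).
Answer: w(ξ, t) = -exp(-2t)sin(2t - ξ) + exp(-8t)sin(4t - 2ξ) + 3exp(-18t)sin(6t - 3ξ)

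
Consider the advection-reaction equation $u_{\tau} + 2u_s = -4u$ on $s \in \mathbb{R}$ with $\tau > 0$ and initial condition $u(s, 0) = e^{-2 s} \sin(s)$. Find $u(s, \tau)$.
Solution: Substitute $u = e^{-2s}w$.
Then $u_s = e^{-2s}(w_s - 2w)$, $u_{\tau} = e^{-2s}w_{\tau}$; substituting and dividing by $e^{-2s}$, the lower-order terms cancel: $w_{\tau} + 2w_s = 0$ (standard advection equation).
Data for $w$: $w(s,0) = e^{2s}u(s,0) = \sin(s)$.
By characteristics ($ds/d\tau = 2$), $w(s,\tau) = f(s - 2\tau)$ with $f = w( \cdot , 0)$.
So $w(s,\tau) = \sin(s - 2 \tau)$, and $u(s,\tau) = e^{-2s}w(s,\tau)$.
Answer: $u(s, \tau) = - e^{-2 s} \sin(2 \tau - s)$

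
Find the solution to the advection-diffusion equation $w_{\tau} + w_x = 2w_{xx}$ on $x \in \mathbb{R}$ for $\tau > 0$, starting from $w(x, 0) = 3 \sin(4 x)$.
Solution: Moving frame: $\eta = x - \tau$, $\sigma = \tau$, $w = u(\eta,\sigma)$, so $w_{\tau} = u_{\sigma} - u_{\eta}$ and $w_{xx} = u_{\eta\eta}$.
Hence $w_{\tau} + w_x = u_{\sigma}$ and the PDE becomes the heat equation $u_{\sigma} = 2u_{\eta\eta}$ on $\eta \in \mathbb{R}$.
Initial data: $u(\eta,0) = w(\eta,0) = 3 \sin(4 \eta)$. Each mode $\sin(n\eta)$ decays as $e^{-2n^2\sigma}$ on $\mathbb{R}$, so $u(\eta,\sigma) = \sum c_n e^{-2n^2\sigma} \sin(n\eta)$ with $c_4=3$: $u(\eta,\sigma) = 3 e^{-32 \sigma} \sin(4 \eta)$.
Substituting back: $w(x,\tau) = u(x - \tau, \tau)$.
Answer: $w(x, \tau) = -3 e^{-32 \tau} \sin(4 \tau - 4 x)$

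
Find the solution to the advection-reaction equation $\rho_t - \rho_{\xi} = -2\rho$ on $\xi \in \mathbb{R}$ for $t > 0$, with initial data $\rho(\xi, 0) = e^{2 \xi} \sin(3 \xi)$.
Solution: Substitute $\rho = e^{2\xi}u$, i.e. $u = e^{-2\xi}\rho$.
By the product rule, $\rho_{\xi} = e^{2\xi}(u_{\xi} + 2u)$, $\rho_t = e^{2\xi}u_t$.
Substituting into the PDE and dividing by $e^{2\xi}$: $u_t - (u_{\xi} + 2u) = -2u$.
The lower-order terms cancel, leaving the standard advection equation $u_t - u_{\xi} = 0$.
Initial data for $u$: $u(\xi,0) = e^{-2\xi}\rho(\xi,0) = \sin(3 \xi)$.
Solve for $u$:
  By method of characteristics (waves move left with speed 1):
  Along characteristics $\xi + t =$ const, $u$ is constant, so $u(\xi,t) = f(\xi + t)$ with $f = u( \cdot , 0)$.
Hence $u(\xi,t) = \sin(3 t + 3 \xi)$.
Transform back: $\rho(\xi,t) = e^{2\xi}u(\xi,t)$.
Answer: $\rho(\xi, t) = e^{2 \xi} \sin(3 \xi + 3 t)$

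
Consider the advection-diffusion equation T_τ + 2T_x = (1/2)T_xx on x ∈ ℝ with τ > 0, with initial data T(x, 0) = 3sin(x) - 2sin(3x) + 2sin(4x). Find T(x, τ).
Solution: Moving frame: η = x - 2τ, σ = τ, T = u(η,σ), so T_τ = u_σ - 2u_η and T_xx = u_ηη.
Hence T_τ + 2T_x = u_σ and the PDE becomes the heat equation u_σ = (1/2)u_ηη on η ∈ ℝ.
Initial data: u(η,0) = T(η,0) = 3sin(η) - 2sin(3η) + 2sin(4η). Each mode sin(nη) decays as exp(-n²σ/2) on ℝ, so u(η,σ) = Σ c_n exp(-n²σ/2) sin(nη) with c_1=3, c_3=-2, c_4=2: u(η,σ) = 2exp(-8σ)sin(4η) + 3exp(-σ/2)sin(η) - 2exp(-9σ/2)sin(3η).
Substituting back: T(x,τ) = u(x - 2τ, τ).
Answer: T(x, τ) = 2exp(-8τ)sin(4x - 8τ) + 3exp(-τ/2)sin(x - 2τ) - 2exp(-9τ/2)sin(3x - 6τ)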